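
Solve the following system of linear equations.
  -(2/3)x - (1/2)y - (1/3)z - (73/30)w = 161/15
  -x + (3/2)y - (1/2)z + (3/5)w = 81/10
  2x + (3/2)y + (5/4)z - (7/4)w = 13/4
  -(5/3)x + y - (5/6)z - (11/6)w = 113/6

Row-reduce:
R1 ← R1 / (-2/3).
R2 ← R2 + 1·R1.
R3 ← R3 − 2·R1.
R4 ← R4 + 5/3·R1.
R2 ← R2 / (9/4).
R1 ← R1 − 3/4·R2.
R4 ← R4 − 9/4·R2.
R3 ← R3 / (1/4).
R1 ← R1 − 1/2·R3.
Rank is 3 with 4 unknowns, leaving w free.

infinitely many solutions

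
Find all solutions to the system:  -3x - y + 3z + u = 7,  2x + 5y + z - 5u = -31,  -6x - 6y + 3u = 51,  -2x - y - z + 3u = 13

Row-reduce the augmented matrix:
R1 ← R1 / (-3).
R2 ← R2 − 2·R1.
R3 ← R3 + 6·R1.
R4 ← R4 + 2·R1.
R2 ← R2 / (13/3).
R1 ← R1 − 1/3·R2.
R3 ← R3 + 4·R2.
R4 ← R4 + 1/3·R2.
R3 ← R3 / (-42/13).
R1 ← R1 + 16/13·R3.
R2 ← R2 − 9/13·R3.
R4 ← R4 + 36/13·R3.
R4 ← R4 / (32/7).
R1 ← R1 − 8/7·R4.
R2 ← R2 + 23/14·R4.
R3 ← R3 − 13/14·R4.
Reading off the reduced rows gives x = -4, y = -5, z = -3, u = -1.

x = -4, y = -5, z = -3, u = -1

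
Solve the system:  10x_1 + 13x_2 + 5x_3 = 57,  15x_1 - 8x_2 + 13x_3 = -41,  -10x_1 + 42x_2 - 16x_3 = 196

Row-reduce:
R1 ← R1 / (10).
R2 ← R2 − 15·R1.
R3 ← R3 + 10·R1.
R2 ← R2 / (-55/2).
R1 ← R1 − 13/10·R2.
R3 ← R3 − 55·R2.
Rank is 2 with 3 unknowns, leaving x_3 free.

infinitely many solutions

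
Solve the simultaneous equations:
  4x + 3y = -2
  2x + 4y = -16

x = 4, y = -6

Row-reduce the augmented matrix:
R1 ← R1 / (4).
R2 ← R2 − 2·R1.
R2 ← R2 / (5/2).
R1 ← R1 − 3/4·R2.
Reading off the reduced rows gives x = 4, y = -6.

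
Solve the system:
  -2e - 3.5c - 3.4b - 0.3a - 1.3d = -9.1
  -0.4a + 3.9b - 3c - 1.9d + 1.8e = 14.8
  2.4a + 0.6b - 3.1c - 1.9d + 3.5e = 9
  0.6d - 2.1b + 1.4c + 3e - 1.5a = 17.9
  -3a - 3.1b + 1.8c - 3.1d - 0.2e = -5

Row-reduce the augmented matrix:
R1 ← R1 / (-3/10).
R2 ← R2 + 2/5·R1.
R3 ← R3 − 12/5·R1.
R4 ← R4 + 3/2·R1.
R5 ← R5 + 3·R1.
R2 ← R2 / (253/30).
R1 ← R1 − 34/3·R2.
R3 ← R3 + 133/5·R2.
R4 ← R4 − 149/10·R2.
R5 ← R5 − 309/10·R2.
R3 ← R3 / (-65383/2530).
R1 ← R1 − 2385/253·R3.
R2 ← R2 − 50/253·R3.
R4 ← R4 − 40367/2530·R3.
R5 ← R5 − 38827/1265·R3.
R4 ← R4 / (-342623/653830).
R1 ← R1 + 7922/65383·R4.
R2 ← R2 + 7705/65383·R4.
R3 ← R3 − 32449/65383·R4.
R5 ← R5 + 308747/65383·R4.
R5 ← R5 / (-214896/4337).
R1 ← R1 + 713/4337·R5.
R2 ← R2 + 3589/4337·R5.
R3 ← R3 − 24744/4337·R5.
R4 ← R4 + 50395/4337·R5.
Reading off the reduced rows gives a = -4, b = 1, c = -2, d = 3, e = 5.

a = -4, b = 1, c = -2, d = 3, e = 5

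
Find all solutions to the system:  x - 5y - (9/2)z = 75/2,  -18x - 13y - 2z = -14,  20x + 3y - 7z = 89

Row-reduce:
R2 ← R2 + 18·R1.
R3 ← R3 − 20·R1.
R2 ← R2 / (-103).
R1 ← R1 + 5·R2.
R3 ← R3 − 103·R2.
Rank is 2 with 3 unknowns, leaving z free.

infinitely many solutions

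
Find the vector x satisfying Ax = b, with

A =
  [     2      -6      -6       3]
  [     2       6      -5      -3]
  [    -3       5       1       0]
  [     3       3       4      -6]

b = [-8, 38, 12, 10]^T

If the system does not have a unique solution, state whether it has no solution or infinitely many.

x_1 = 2, x_2 = 4, x_3 = -2, x_4 = 0

Row-reduce the augmented matrix:
R1 ← R1 / (2).
R2 ← R2 − 2·R1.
R3 ← R3 + 3·R1.
R4 ← R4 − 3·R1.
R2 ← R2 / (12).
R1 ← R1 + 3·R2.
R3 ← R3 + 4·R2.
R4 ← R4 − 12·R2.
R3 ← R3 / (-23/3).
R1 ← R1 + 11/4·R3.
R2 ← R2 − 1/12·R3.
R4 ← R4 − 12·R3.
R4 ← R4 / (-27/46).
R1 ← R1 + 165/184·R4.
R2 ← R2 + 87/184·R4.
R3 ← R3 + 15/46·R4.
Reading off the reduced rows gives x_1 = 2, x_2 = 4, x_3 = -2, x_4 = 0.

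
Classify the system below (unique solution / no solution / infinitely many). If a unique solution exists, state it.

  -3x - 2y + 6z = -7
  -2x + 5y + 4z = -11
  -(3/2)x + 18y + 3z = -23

Row-reduce:
R1 ← R1 / (-3).
R2 ← R2 + 2·R1.
R3 ← R3 + 3/2·R1.
R2 ← R2 / (19/3).
R1 ← R1 − 2/3·R2.
R3 ← R3 − 19·R2.
Row 3 reduces to 0 = -1/2, a contradiction. The system is inconsistent.

no solution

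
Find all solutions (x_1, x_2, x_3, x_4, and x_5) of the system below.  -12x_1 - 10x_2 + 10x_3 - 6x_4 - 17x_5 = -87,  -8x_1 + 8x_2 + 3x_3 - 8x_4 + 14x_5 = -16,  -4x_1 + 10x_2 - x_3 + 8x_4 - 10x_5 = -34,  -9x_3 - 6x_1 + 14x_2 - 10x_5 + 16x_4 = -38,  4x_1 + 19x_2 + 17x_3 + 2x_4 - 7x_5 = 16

Row-reduce the augmented matrix:
R1 ← R1 / (-12).
R2 ← R2 + 8·R1.
R3 ← R3 + 4·R1.
R4 ← R4 + 6·R1.
R5 ← R5 − 4·R1.
R2 ← R2 / (44/3).
R1 ← R1 − 5/6·R2.
R3 ← R3 − 40/3·R2.
R4 ← R4 − 19·R2.
R5 ← R5 − 47/3·R2.
R3 ← R3 / (-1).
R1 ← R1 + 5/8·R3.
R2 ← R2 + 1/4·R3.
R4 ← R4 + 37/4·R3.
R5 ← R5 − 97/4·R3.
R4 ← R4 / (-2243/22).
R1 ← R1 + 343/44·R4.
R2 ← R2 + 81/22·R4.
R3 ← R3 + 150/11·R4.
R5 ← R5 − 7369/22·R4.
R5 ← R5 / (34812/2243).
R1 ← R1 − 786/2243·R5.
R2 ← R2 − 1496/2243·R5.
R3 ← R3 + 4262/2243·R5.
R4 ← R4 + 9627/4486·R5.
Reading off the reduced rows gives x_1 = 4, x_2 = -1, x_3 = 2, x_4 = 3, x_5 = 3.

x_1 = 4, x_2 = -1, x_3 = 2, x_4 = 3, x_5 = 3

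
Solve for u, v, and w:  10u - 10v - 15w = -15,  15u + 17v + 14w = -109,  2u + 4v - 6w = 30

u = -6, v = 3, w = -5

Row-reduce the augmented matrix:
R1 ← R1 / (10).
R2 ← R2 − 15·R1.
R3 ← R3 − 2·R1.
R2 ← R2 / (32).
R1 ← R1 + 1·R2.
R3 ← R3 − 6·R2.
R3 ← R3 / (-315/32).
R1 ← R1 + 23/64·R3.
R2 ← R2 − 73/64·R3.
Reading off the reduced rows gives u = -6, v = 3, w = -5.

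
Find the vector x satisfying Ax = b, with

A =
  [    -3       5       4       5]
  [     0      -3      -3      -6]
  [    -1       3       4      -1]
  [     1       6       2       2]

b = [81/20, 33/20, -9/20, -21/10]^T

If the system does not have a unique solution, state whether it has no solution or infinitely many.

x_1 = -2, x_2 = 1/4, x_3 = -4/5, x_4 = 0

Row-reduce the augmented matrix:
R1 ← R1 / (-3).
R3 ← R3 + 1·R1.
R4 ← R4 − 1·R1.
R2 ← R2 / (-3).
R1 ← R1 + 5/3·R2.
R3 ← R3 − 4/3·R2.
R4 ← R4 − 23/3·R2.
R3 ← R3 / (4/3).
R1 ← R1 − 1/3·R3.
R2 ← R2 − 1·R3.
R4 ← R4 + 13/3·R3.
R4 ← R4 / (-29).
R1 ← R1 − 3·R4.
R2 ← R2 − 6·R4.
R3 ← R3 + 4·R4.
Reading off the reduced rows gives x_1 = -2, x_2 = 1/4, x_3 = -4/5, x_4 = 0.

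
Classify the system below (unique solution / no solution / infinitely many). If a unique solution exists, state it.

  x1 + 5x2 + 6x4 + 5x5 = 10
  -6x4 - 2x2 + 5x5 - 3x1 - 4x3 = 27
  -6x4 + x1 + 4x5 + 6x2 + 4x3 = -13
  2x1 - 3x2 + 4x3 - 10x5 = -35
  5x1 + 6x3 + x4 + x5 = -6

no solution

Row-reduce:
R2 ← R2 + 3·R1.
R3 ← R3 − 1·R1.
R4 ← R4 − 2·R1.
R5 ← R5 − 5·R1.
R2 ← R2 / (13).
R1 ← R1 − 5·R2.
R3 ← R3 − 1·R2.
R4 ← R4 + 13·R2.
R5 ← R5 + 25·R2.
R3 ← R3 / (56/13).
R1 ← R1 − 20/13·R3.
R2 ← R2 + 4/13·R3.
R5 ← R5 + 22/13·R3.
Swap R4 and R5.
R4 ← R4 / (-11).
R1 ← R1 − 6·R4.
R3 ← R3 + 3·R4.
Row 5 reduces to 0 = 2, a contradiction. The system is inconsistent.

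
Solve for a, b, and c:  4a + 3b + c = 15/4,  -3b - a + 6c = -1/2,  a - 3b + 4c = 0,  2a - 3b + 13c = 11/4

Row-reduce the augmented matrix:
R1 ← R1 / (4).
R2 ← R2 + 1·R1.
R3 ← R3 − 1·R1.
R4 ← R4 − 2·R1.
R2 ← R2 / (-9/4).
R1 ← R1 − 3/4·R2.
R3 ← R3 + 15/4·R2.
R4 ← R4 + 9/2·R2.
R3 ← R3 / (-20/3).
R1 ← R1 − 7/3·R3.
R2 ← R2 + 25/9·R3.
R4 reduces to 0 = 0, so the extra equation is consistent.
Reading off the reduced rows gives a = 1/2, b = 1/2, c = 1/4.

a = 1/2, b = 1/2, c = 1/4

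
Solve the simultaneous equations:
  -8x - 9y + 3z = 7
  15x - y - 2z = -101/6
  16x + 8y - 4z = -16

Row-reduce the augmented matrix:
R1 ← R1 / (-8).
R2 ← R2 − 15·R1.
R3 ← R3 − 16·R1.
R2 ← R2 / (-143/8).
R1 ← R1 − 9/8·R2.
R3 ← R3 + 10·R2.
R3 ← R3 / (-4/143).
R1 ← R1 + 21/143·R3.
R2 ← R2 + 29/143·R3.
Reading off the reduced rows gives x = -3/2, y = -1/3, z = -8/3.

x = -3/2, y = -1/3, z = -8/3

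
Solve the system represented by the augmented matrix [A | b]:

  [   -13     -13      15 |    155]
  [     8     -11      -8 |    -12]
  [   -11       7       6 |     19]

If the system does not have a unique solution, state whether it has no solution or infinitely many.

x_1 = -1, x_2 = -4, x_3 = 6

Row-reduce the augmented matrix:
R1 ← R1 / (-13).
R2 ← R2 − 8·R1.
R3 ← R3 + 11·R1.
R2 ← R2 / (-19).
R1 ← R1 − 1·R2.
R3 ← R3 − 18·R2.
R3 ← R3 / (-105/19).
R1 ← R1 + 269/247·R3.
R2 ← R2 + 16/247·R3.
Reading off the reduced rows gives x_1 = -1, x_2 = -4, x_3 = 6.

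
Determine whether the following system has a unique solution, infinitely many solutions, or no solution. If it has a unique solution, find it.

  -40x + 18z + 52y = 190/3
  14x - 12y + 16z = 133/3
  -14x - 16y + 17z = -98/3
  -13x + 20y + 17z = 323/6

x = 5/2, y = 7/3, z = 7/3

Row-reduce the augmented matrix:
R1 ← R1 / (-40).
R2 ← R2 − 14·R1.
R3 ← R3 + 14·R1.
R4 ← R4 + 13·R1.
R2 ← R2 / (31/5).
R1 ← R1 + 13/10·R2.
R3 ← R3 + 171/5·R2.
R4 ← R4 − 31/10·R2.
R3 ← R3 / (4145/31).
R1 ← R1 − 131/31·R3.
R2 ← R2 − 223/62·R3.
R4 reduces to 0 = 0, so the extra equation is consistent.
Reading off the reduced rows gives x = 5/2, y = 7/3, z = 7/3.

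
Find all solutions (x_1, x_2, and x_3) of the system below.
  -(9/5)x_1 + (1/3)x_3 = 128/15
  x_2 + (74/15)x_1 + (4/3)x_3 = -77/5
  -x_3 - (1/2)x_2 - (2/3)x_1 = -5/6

Row-reduce:
R1 ← R1 / (-9/5).
R2 ← R2 − 74/15·R1.
R3 ← R3 + 2/3·R1.
R3 ← R3 + 1/2·R2.
Rank is 2 with 3 unknowns, leaving x_3 free.

infinitely many solutions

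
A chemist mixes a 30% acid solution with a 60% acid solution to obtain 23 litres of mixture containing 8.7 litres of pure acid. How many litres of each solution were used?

litres of solution A: 17, litres of solution B: 6

Let a = litres of solution A, b = litres of solution B.
  a + b = 23
  (3/5)b + (3/10)a = 87/10
From equation 1: a = 23 − b.
Substitute into equation 2 and solve: b = 6.
Then a = 17.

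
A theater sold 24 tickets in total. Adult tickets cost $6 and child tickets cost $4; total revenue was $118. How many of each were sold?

Let a = adult tickets, c = child tickets.
  a + c = 24
  6a + 4c = 118
From equation 1: a = 24 − c.
Substitute into equation 2 and solve: c = 13.
Then a = 11.

adult tickets: 11, child tickets: 13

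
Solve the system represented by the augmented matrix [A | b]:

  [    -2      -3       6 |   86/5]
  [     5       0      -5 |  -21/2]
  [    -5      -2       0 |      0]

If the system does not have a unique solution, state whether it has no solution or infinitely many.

x_1 = 2/5, x_2 = -1, x_3 = 5/2

Row-reduce the augmented matrix:
R1 ← R1 / (-2).
R2 ← R2 − 5·R1.
R3 ← R3 + 5·R1.
R2 ← R2 / (-15/2).
R1 ← R1 − 3/2·R2.
R3 ← R3 − 11/2·R2.
R3 ← R3 / (-23/3).
R1 ← R1 + 1·R3.
R2 ← R2 + 4/3·R3.
Reading off the reduced rows gives x_1 = 2/5, x_2 = -1, x_3 = 5/2.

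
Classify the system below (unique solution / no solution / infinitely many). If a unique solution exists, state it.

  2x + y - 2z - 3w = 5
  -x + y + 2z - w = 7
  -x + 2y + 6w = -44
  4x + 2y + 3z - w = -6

Row-reduce the augmented matrix:
R1 ← R1 / (2).
R2 ← R2 + 1·R1.
R3 ← R3 + 1·R1.
R4 ← R4 − 4·R1.
R2 ← R2 / (3/2).
R1 ← R1 − 1/2·R2.
R3 ← R3 − 5/2·R2.
R3 ← R3 / (-8/3).
R1 ← R1 + 4/3·R3.
R2 ← R2 − 2/3·R3.
R4 ← R4 − 7·R3.
R4 ← R4 / (111/4).
R1 ← R1 + 5·R4.
R2 ← R2 − 1/2·R4.
R3 ← R3 + 13/4·R4.
Reading off the reduced rows gives x = -2, y = -5, z = 2, w = -6.

x = -2, y = -5, z = 2, w = -6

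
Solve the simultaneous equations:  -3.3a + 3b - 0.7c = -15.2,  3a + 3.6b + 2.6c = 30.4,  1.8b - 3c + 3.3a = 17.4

Row-reduce the augmented matrix:
R1 ← R1 / (-33/10).
R2 ← R2 − 3·R1.
R3 ← R3 − 33/10·R1.
R2 ← R2 / (348/55).
R1 ← R1 + 10/11·R2.
R3 ← R3 − 24/5·R2.
R3 ← R3 / (-301/58).
R1 ← R1 − 43/87·R3.
R2 ← R2 − 9/29·R3.
Reading off the reduced rows gives a = 6, b = 2, c = 2.

a = 6, b = 2, c = 2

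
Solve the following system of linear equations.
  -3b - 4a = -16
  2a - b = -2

a = 1, b = 4

Row-reduce the augmented matrix:
R1 ← R1 / (-4).
R2 ← R2 − 2·R1.
R2 ← R2 / (-5/2).
R1 ← R1 − 3/4·R2.
Reading off the reduced rows gives a = 1, b = 4.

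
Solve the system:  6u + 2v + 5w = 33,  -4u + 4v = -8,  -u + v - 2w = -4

u = 4, v = 2, w = 1

Row-reduce the augmented matrix:
R1 ← R1 / (6).
R2 ← R2 + 4·R1.
R3 ← R3 + 1·R1.
R2 ← R2 / (16/3).
R1 ← R1 − 1/3·R2.
R3 ← R3 − 4/3·R2.
R3 ← R3 / (-2).
R1 ← R1 − 5/8·R3.
R2 ← R2 − 5/8·R3.
Reading off the reduced rows gives u = 4, v = 2, w = 1.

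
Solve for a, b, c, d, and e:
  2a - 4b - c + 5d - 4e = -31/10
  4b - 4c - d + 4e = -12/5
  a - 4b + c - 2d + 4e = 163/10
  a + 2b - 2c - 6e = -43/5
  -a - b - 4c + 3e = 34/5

Row-reduce the augmented matrix:
R1 ← R1 / (2).
R3 ← R3 − 1·R1.
R4 ← R4 − 1·R1.
R5 ← R5 + 1·R1.
R2 ← R2 / (4).
R1 ← R1 + 2·R2.
R3 ← R3 + 2·R2.
R4 ← R4 − 4·R2.
R5 ← R5 + 3·R2.
R3 ← R3 / (-1/2).
R1 ← R1 + 5/2·R3.
R2 ← R2 + 1·R3.
R4 ← R4 − 5/2·R3.
R5 ← R5 + 15/2·R3.
R4 ← R4 / (-53/2).
R1 ← R1 − 27·R4.
R2 ← R2 − 39/4·R4.
R3 ← R3 − 10·R4.
R5 ← R5 − 307/4·R4.
R5 ← R5 / (-1236/53).
R1 ← R1 + 392/53·R5.
R2 ← R2 + 171/53·R5.
R3 ← R3 + 208/53·R5.
R4 ← R4 + 64/53·R5.
Reading off the reduced rows gives a = 0, b = -12/5, c = -1/2, d = -2, e = 4/5.

a = 0, b = -12/5, c = -1/2, d = -2, e = 4/5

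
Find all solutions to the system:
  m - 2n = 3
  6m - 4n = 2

m = -1, n = -2

From equation 1: m = 3 + 2·n.
Substitute into equation 2 and solve: n = -2.
Then m = -1.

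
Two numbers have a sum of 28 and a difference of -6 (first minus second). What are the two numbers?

Let x = first number, y = second number.
  x + y = 28
  x - y = -6
Row-reduce the augmented matrix:
R2 ← R2 − 1·R1.
R2 ← R2 / (-2).
R1 ← R1 − 1·R2.
Reading off the reduced rows gives x = 11, y = 17.

first number: 11, second number: 17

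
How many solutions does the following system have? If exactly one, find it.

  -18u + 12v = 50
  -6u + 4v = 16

no solution

Row-reduce:
R1 ← R1 / (-18).
R2 ← R2 + 6·R1.
Row 2 reduces to 0 = -2/3, a contradiction. The system is inconsistent.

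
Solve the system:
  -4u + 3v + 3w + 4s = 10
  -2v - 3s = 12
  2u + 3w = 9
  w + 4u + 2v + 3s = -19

u = -3, v = -3, w = 5, s = -2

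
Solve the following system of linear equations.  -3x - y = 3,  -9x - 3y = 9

Row-reduce:
R1 ← R1 / (-3).
R2 ← R2 + 9·R1.
Rank is 1 with 2 unknowns, leaving y free.

infinitely many solutions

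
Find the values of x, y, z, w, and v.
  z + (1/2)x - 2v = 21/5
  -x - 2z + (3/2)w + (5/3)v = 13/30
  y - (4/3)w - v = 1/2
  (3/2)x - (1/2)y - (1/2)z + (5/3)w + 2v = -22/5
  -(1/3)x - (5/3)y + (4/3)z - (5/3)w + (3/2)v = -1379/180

x = -8/5, y = 2/3, z = 0, w = 2, v = -5/2

Row-reduce the augmented matrix:
R1 ← R1 / (1/2).
R2 ← R2 + 1·R1.
R4 ← R4 − 3/2·R1.
R5 ← R5 + 1/3·R1.
Swap R2 and R3.
R4 ← R4 + 1/2·R2.
R5 ← R5 + 5/3·R2.
Swap R3 and R4.
R3 ← R3 / (-7/2).
R1 ← R1 − 2·R3.
R5 ← R5 − 2·R3.
R4 ← R4 / (3/2).
R1 ← R1 − 4/7·R4.
R2 ← R2 + 4/3·R4.
R3 ← R3 + 2/7·R4.
R5 ← R5 + 209/63·R4.
R5 ← R5 / (-2693/1134).
R1 ← R1 − 74/63·R5.
R2 ← R2 + 83/27·R5.
R3 ← R3 + 163/63·R5.
R4 ← R4 + 14/9·R5.
Reading off the reduced rows gives x = -8/5, y = 2/3, z = 0, w = 2, v = -5/2.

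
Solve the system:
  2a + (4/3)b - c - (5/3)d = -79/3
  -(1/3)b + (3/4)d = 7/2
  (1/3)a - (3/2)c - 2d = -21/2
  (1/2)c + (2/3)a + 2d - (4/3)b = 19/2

a = -6, b = -6, c = 3, d = 2

Row-reduce the augmented matrix:
R1 ← R1 / (2).
R3 ← R3 − 1/3·R1.
R4 ← R4 − 2/3·R1.
R2 ← R2 / (-1/3).
R1 ← R1 − 2/3·R2.
R3 ← R3 + 2/9·R2.
R4 ← R4 + 16/9·R2.
R3 ← R3 / (-4/3).
R1 ← R1 + 1/2·R3.
R4 ← R4 − 5/6·R3.
R4 ← R4 / (-17/6).
R1 ← R1 − 3/2·R4.
R2 ← R2 + 9/4·R4.
R3 ← R3 − 5/3·R4.
Reading off the reduced rows gives a = -6, b = -6, c = 3, d = 2.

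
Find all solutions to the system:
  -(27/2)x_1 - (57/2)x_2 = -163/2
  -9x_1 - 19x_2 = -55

no solution

Row-reduce:
R1 ← R1 / (-27/2).
R2 ← R2 + 9·R1.
Row 2 reduces to 0 = -2/3, a contradiction. The system is inconsistent.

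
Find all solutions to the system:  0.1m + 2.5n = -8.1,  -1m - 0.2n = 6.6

m = -6, n = -3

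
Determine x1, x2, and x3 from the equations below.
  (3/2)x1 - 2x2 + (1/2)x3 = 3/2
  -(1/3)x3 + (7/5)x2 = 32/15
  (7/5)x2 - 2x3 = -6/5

Row-reduce the augmented matrix:
R1 ← R1 / (3/2).
R2 ← R2 / (7/5).
R1 ← R1 + 4/3·R2.
R3 ← R3 − 7/5·R2.
R3 ← R3 / (-5/3).
R1 ← R1 − 1/63·R3.
R2 ← R2 + 5/21·R3.
Reading off the reduced rows gives x1 = 3, x2 = 2, x3 = 2.

x1 = 3, x2 = 2, x3 = 2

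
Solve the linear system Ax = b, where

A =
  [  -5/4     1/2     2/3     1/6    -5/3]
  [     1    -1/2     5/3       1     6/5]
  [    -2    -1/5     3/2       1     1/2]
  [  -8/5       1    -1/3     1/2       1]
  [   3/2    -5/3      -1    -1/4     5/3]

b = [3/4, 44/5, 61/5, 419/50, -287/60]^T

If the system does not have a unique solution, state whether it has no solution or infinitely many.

x_1 = -9/5, x_2 = 2, x_3 = 3, x_4 = 3, x_5 = 3

Row-reduce the augmented matrix:
R1 ← R1 / (-5/4).
R2 ← R2 − 1·R1.
R3 ← R3 + 2·R1.
R4 ← R4 + 8/5·R1.
R5 ← R5 − 3/2·R1.
R2 ← R2 / (-1/10).
R1 ← R1 + 2/5·R2.
R3 ← R3 + 1·R2.
R4 ← R4 − 9/25·R2.
R5 ← R5 + 16/15·R2.
R3 ← R3 / (-647/30).
R1 ← R1 + 28/3·R3.
R2 ← R2 + 22·R3.
R4 ← R4 − 101/15·R3.
R5 ← R5 + 71/3·R3.
R4 ← R4 / (20521/19410).
R1 ← R1 + 154/1941·R4.
R2 ← R2 + 1010/1941·R4.
R3 ← R3 − 318/647·R4.
R5 ← R5 + 11803/23292·R4.
R5 ← R5 / (-117224/61563).
R1 ← R1 − 4592/20521·R5.
R2 ← R2 + 25850/20521·R5.
R3 ← R3 + 214989/102605·R5.
R4 ← R4 − 393856/102605·R5.
Reading off the reduced rows gives x_1 = -9/5, x_2 = 2, x_3 = 3, x_4 = 3, x_5 = 3.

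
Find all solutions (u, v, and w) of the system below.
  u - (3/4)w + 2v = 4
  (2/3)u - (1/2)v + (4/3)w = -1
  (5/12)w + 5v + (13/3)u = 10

infinitely many solutions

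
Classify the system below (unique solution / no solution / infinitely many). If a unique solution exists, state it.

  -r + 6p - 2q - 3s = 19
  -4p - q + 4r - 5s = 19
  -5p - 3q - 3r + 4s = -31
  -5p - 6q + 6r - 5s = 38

p = 3, q = -2, r = 6, s = -1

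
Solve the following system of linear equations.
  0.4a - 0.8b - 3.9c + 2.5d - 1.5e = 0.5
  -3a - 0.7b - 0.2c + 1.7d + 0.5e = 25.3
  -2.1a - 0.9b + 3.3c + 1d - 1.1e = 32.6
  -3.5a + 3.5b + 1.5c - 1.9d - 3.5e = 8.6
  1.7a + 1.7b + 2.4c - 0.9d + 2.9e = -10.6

Row-reduce the augmented matrix:
R1 ← R1 / (2/5).
R2 ← R2 + 3·R1.
R3 ← R3 + 21/10·R1.
R4 ← R4 + 7/2·R1.
R5 ← R5 − 17/10·R1.
R2 ← R2 / (-67/10).
R1 ← R1 + 2·R2.
R3 ← R3 + 51/10·R2.
R4 ← R4 + 7/2·R2.
R5 ← R5 − 51/10·R2.
R3 ← R3 / (14049/2680).
R1 ← R1 + 257/268·R3.
R2 ← R2 − 589/134·R3.
R4 ← R4 + 9241/536·R3.
R5 ← R5 + 1845/536·R3.
R4 ← R4 / (639449/140490).
R1 ← R1 + 1660/14049·R4.
R2 ← R2 + 25901/14049·R4.
R3 ← R3 + 3863/14049·R4.
R5 ← R5 − 24156/7805·R4.
R5 ← R5 / (62855201/6394490).
R1 ← R1 + 664637/639449·R5.
R2 ← R2 + 2075607/639449·R5.
R3 ← R3 + 622563/639449·R5.
R4 ← R4 + 1912720/639449·R5.
Reading off the reduced rows gives a = -5, b = -2, c = 4, d = 6, e = -1.

a = -5, b = -2, c = 4, d = 6, e = -1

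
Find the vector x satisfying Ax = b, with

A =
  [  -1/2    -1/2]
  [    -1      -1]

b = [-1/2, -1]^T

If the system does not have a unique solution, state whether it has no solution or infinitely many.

Row-reduce:
R1 ← R1 / (-1/2).
R2 ← R2 + 1·R1.
Rank is 1 with 2 unknowns, leaving x_2 free.

infinitely many solutions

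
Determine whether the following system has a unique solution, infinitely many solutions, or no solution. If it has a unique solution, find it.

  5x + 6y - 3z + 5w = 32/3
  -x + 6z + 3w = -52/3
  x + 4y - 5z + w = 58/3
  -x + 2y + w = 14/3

x = -2/3, y = 3, z = -2, w = -2

Row-reduce the augmented matrix:
R1 ← R1 / (5).
R2 ← R2 + 1·R1.
R3 ← R3 − 1·R1.
R4 ← R4 + 1·R1.
R2 ← R2 / (6/5).
R1 ← R1 − 6/5·R2.
R3 ← R3 − 14/5·R2.
R4 ← R4 − 16/5·R2.
R3 ← R3 / (-17).
R1 ← R1 + 6·R3.
R2 ← R2 − 9/2·R3.
R4 ← R4 + 15·R3.
R4 ← R4 / (-22/51).
R1 ← R1 − 5/17·R4.
R2 ← R2 − 44/51·R4.
R3 ← R3 − 28/51·R4.
Reading off the reduced rows gives x = -2/3, y = 3, z = -2, w = -2.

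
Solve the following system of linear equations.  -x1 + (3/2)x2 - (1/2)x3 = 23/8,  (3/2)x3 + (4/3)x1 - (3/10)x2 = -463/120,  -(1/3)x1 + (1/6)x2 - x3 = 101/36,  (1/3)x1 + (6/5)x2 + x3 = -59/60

Row-reduce the augmented matrix:
R1 ← R1 / (-1).
R2 ← R2 − 4/3·R1.
R3 ← R3 + 1/3·R1.
R4 ← R4 − 1/3·R1.
R2 ← R2 / (17/10).
R1 ← R1 + 3/2·R2.
R3 ← R3 + 1/3·R2.
R4 ← R4 − 17/10·R2.
R3 ← R3 / (-205/306).
R1 ← R1 − 21/17·R3.
R2 ← R2 − 25/51·R3.
R4 reduces to 0 = 0, so the extra equation is consistent.
Reading off the reduced rows gives x1 = 1/2, x2 = 4/3, x3 = -11/4.

x1 = 1/2, x2 = 4/3, x3 = -11/4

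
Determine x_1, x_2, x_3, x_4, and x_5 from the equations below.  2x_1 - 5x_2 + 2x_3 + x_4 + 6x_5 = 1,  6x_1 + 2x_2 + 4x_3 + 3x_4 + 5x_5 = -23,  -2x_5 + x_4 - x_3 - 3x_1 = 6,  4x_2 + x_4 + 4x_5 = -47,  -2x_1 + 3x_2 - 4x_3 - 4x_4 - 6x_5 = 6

x_1 = 2, x_2 = -6, x_3 = 1, x_4 = 1, x_5 = -6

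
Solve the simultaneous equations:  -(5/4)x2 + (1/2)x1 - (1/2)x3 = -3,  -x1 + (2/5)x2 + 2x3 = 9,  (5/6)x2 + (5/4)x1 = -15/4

x1 = -3, x2 = 0, x3 = 3

Row-reduce the augmented matrix:
R1 ← R1 / (1/2).
R2 ← R2 + 1·R1.
R3 ← R3 − 5/4·R1.
R2 ← R2 / (-21/10).
R1 ← R1 + 5/2·R2.
R3 ← R3 − 95/24·R2.
R3 ← R3 / (395/126).
R1 ← R1 + 46/21·R3.
R2 ← R2 + 10/21·R3.
Reading off the reduced rows gives x1 = -3, x2 = 0, x3 = 3.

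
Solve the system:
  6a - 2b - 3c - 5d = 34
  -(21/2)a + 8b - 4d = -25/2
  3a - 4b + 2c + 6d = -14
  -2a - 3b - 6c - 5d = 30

no solution

Row-reduce:
R1 ← R1 / (6).
R2 ← R2 + 21/2·R1.
R3 ← R3 − 3·R1.
R4 ← R4 + 2·R1.
R2 ← R2 / (9/2).
R1 ← R1 + 1/3·R2.
R3 ← R3 + 3·R2.
R4 ← R4 + 11/3·R2.
Swap R3 and R4.
R3 ← R3 / (-203/18).
R1 ← R1 + 8/9·R3.
R2 ← R2 + 7/6·R3.
Row 4 reduces to 0 = 1/3, a contradiction. The system is inconsistent.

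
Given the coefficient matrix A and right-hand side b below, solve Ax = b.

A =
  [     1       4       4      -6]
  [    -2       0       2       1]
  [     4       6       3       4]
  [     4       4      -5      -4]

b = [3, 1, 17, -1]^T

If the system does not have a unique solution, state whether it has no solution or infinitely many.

x_1 = 1, x_2 = 1, x_3 = 1, x_4 = 1

Row-reduce the augmented matrix:
R2 ← R2 + 2·R1.
R3 ← R3 − 4·R1.
R4 ← R4 − 4·R1.
R2 ← R2 / (8).
R1 ← R1 − 4·R2.
R3 ← R3 + 10·R2.
R4 ← R4 + 12·R2.
R3 ← R3 / (-1/2).
R1 ← R1 + 1·R3.
R2 ← R2 − 5/4·R3.
R4 ← R4 + 6·R3.
R4 ← R4 / (-335/2).
R1 ← R1 + 29·R4.
R2 ← R2 − 137/4·R4.
R3 ← R3 + 57/2·R4.
Reading off the reduced rows gives x_1 = 1, x_2 = 1, x_3 = 1, x_4 = 1.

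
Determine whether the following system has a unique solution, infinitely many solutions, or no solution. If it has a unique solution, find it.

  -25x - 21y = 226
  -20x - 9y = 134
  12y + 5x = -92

x = -4, y = -6

Row-reduce the augmented matrix:
R1 ← R1 / (-25).
R2 ← R2 + 20·R1.
R3 ← R3 − 5·R1.
R2 ← R2 / (39/5).
R1 ← R1 − 21/25·R2.
R3 ← R3 − 39/5·R2.
R3 reduces to 0 = 0, so the extra equation is consistent.
Reading off the reduced rows gives x = -4, y = -6.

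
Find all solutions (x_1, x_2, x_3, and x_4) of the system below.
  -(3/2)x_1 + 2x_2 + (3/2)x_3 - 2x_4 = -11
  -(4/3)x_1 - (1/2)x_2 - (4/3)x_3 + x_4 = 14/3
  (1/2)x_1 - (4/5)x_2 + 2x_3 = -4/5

infinitely many solutions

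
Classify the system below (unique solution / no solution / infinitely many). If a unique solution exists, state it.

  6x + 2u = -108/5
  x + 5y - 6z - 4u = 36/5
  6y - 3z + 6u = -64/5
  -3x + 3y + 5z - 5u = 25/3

x = -3, y = -1, z = -4/3, u = -9/5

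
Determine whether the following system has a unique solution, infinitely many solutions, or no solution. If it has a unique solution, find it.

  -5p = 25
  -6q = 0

p = -5, q = 0

Row-reduce the augmented matrix:
R1 ← R1 / (-5).
R2 ← R2 / (-6).
Reading off the reduced rows gives p = -5, q = 0.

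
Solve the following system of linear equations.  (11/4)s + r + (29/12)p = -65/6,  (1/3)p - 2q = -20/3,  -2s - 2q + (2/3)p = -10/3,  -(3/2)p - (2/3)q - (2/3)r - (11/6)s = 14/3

no solution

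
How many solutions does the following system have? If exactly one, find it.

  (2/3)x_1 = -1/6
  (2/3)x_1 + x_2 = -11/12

x_1 = -1/4, x_2 = -3/4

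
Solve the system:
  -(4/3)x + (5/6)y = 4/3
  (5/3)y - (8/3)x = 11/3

Row-reduce:
R1 ← R1 / (-4/3).
R2 ← R2 + 8/3·R1.
Row 2 reduces to 0 = 1, a contradiction. The system is inconsistent.

no solution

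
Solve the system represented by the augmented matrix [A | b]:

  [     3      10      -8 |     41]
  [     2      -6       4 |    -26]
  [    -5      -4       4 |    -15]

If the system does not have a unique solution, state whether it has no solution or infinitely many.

Row-reduce:
R1 ← R1 / (3).
R2 ← R2 − 2·R1.
R3 ← R3 + 5·R1.
R2 ← R2 / (-38/3).
R1 ← R1 − 10/3·R2.
R3 ← R3 − 38/3·R2.
Rank is 2 with 3 unknowns, leaving x_3 free.

infinitely many solutions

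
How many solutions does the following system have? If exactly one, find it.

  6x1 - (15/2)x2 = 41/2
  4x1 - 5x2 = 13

no solution

Row-reduce:
R1 ← R1 / (6).
R2 ← R2 − 4·R1.
Row 2 reduces to 0 = -2/3, a contradiction. The system is inconsistent.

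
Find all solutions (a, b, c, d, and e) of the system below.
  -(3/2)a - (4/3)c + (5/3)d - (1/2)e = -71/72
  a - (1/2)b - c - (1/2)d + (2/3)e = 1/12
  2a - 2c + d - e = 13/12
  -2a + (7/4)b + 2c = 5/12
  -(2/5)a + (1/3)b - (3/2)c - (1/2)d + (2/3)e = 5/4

Row-reduce the augmented matrix:
R1 ← R1 / (-3/2).
R2 ← R2 − 1·R1.
R3 ← R3 − 2·R1.
R4 ← R4 + 2·R1.
R5 ← R5 + 2/5·R1.
R2 ← R2 / (-1/2).
R4 ← R4 − 7/4·R2.
R5 ← R5 − 1/3·R2.
R3 ← R3 / (-34/9).
R1 ← R1 − 8/9·R3.
R2 ← R2 − 34/9·R3.
R4 ← R4 + 17/6·R3.
R5 ← R5 + 649/270·R3.
R4 ← R4 / (-5/2).
R1 ← R1 + 6/17·R4.
R2 ← R2 − 2·R4.
R3 ← R3 + 29/34·R4.
R5 ← R5 + 2639/1020·R4.
R5 ← R5 / (-33913/30600).
R1 ← R1 + 42/85·R5.
R2 ← R2 − 2/15·R5.
R3 ← R3 + 623/1020·R5.
R4 ← R4 + 37/30·R5.
Reading off the reduced rows gives a = 0, b = 1, c = -2/3, d = -3/2, e = -5/4.

a = 0, b = 1, c = -2/3, d = -3/2, e = -5/4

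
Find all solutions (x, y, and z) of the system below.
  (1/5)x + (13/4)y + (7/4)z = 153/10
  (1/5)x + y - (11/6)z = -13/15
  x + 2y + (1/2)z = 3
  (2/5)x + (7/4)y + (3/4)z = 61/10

x = -6, y = 4, z = 2

Row-reduce the augmented matrix:
R1 ← R1 / (1/5).
R2 ← R2 − 1/5·R1.
R3 ← R3 − 1·R1.
R4 ← R4 − 2/5·R1.
R2 ← R2 / (-9/4).
R1 ← R1 − 65/4·R2.
R3 ← R3 + 57/4·R2.
R4 ← R4 + 19/4·R2.
R3 ← R3 / (130/9).
R1 ← R1 + 925/54·R3.
R2 ← R2 − 43/27·R3.
R4 ← R4 − 130/27·R3.
R4 reduces to 0 = 0, so the extra equation is consistent.
Reading off the reduced rows gives x = -6, y = 4, z = 2.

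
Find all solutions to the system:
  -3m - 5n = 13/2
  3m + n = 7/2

m = 2, n = -5/2

From equation 2: n = 7/2 − 3·m.
Substitute into equation 1 and solve: m = 2.
Then n = -5/2.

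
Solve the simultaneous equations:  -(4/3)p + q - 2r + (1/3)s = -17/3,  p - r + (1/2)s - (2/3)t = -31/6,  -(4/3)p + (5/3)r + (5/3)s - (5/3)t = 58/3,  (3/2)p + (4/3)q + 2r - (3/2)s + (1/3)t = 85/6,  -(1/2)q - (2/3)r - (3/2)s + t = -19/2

Row-reduce the augmented matrix:
R1 ← R1 / (-4/3).
R2 ← R2 − 1·R1.
R3 ← R3 + 4/3·R1.
R4 ← R4 − 3/2·R1.
R2 ← R2 / (3/4).
R1 ← R1 + 3/4·R2.
R3 ← R3 + 1·R2.
R4 ← R4 − 59/24·R2.
R5 ← R5 + 1/2·R2.
R3 ← R3 / (1/3).
R1 ← R1 + 1·R3.
R2 ← R2 + 10/3·R3.
R4 ← R4 − 143/18·R3.
R5 ← R5 + 7/3·R3.
R4 ← R4 / (-2131/36).
R1 ← R1 − 15/2·R4.
R2 ← R2 − 73/3·R4.
R3 ← R3 − 7·R4.
R5 ← R5 − 46/3·R4.
R5 ← R5 / (-17336/19179).
R1 ← R1 + 1900/6393·R5.
R2 ← R2 + 792/2131·R5.
R3 ← R3 + 1063/6393·R5.
R4 ← R4 + 6850/6393·R5.
Reading off the reduced rows gives p = -2, q = 4, r = 6, s = -1, t = -5.

p = -2, q = 4, r = 6, s = -1, t = -5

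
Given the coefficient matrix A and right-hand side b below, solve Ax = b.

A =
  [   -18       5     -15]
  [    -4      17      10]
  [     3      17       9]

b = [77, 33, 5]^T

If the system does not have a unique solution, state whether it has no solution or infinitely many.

x_1 = -4, x_2 = 1, x_3 = 0

Row-reduce the augmented matrix:
R1 ← R1 / (-18).
R2 ← R2 + 4·R1.
R3 ← R3 − 3·R1.
R2 ← R2 / (143/9).
R1 ← R1 + 5/18·R2.
R3 ← R3 − 107/6·R2.
R3 ← R3 / (-2421/286).
R1 ← R1 − 305/286·R3.
R2 ← R2 − 120/143·R3.
Reading off the reduced rows gives x_1 = -4, x_2 = 1, x_3 = 0.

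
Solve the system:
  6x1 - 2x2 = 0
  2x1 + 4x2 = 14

Row-reduce the augmented matrix:
R1 ← R1 / (6).
R2 ← R2 − 2·R1.
R2 ← R2 / (14/3).
R1 ← R1 + 1/3·R2.
Reading off the reduced rows gives x1 = 1, x2 = 3.

x1 = 1, x2 = 3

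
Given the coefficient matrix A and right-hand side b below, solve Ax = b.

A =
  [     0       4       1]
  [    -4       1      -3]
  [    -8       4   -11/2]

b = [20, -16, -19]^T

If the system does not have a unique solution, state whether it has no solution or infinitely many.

Row-reduce:
Swap R1 and R2.
R1 ← R1 / (-4).
R3 ← R3 + 8·R1.
R2 ← R2 / (4).
R1 ← R1 + 1/4·R2.
R3 ← R3 − 2·R2.
Row 3 reduces to 0 = 3, a contradiction. The system is inconsistent.

no solution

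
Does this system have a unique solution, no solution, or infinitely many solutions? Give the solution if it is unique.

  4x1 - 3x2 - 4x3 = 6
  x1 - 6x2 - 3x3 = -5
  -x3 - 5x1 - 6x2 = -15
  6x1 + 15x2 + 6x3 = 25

no solution

Row-reduce:
R1 ← R1 / (4).
R2 ← R2 − 1·R1.
R3 ← R3 + 5·R1.
R4 ← R4 − 6·R1.
R2 ← R2 / (-21/4).
R1 ← R1 + 3/4·R2.
R3 ← R3 + 39/4·R2.
R4 ← R4 − 39/2·R2.
R3 ← R3 / (-16/7).
R1 ← R1 + 5/7·R3.
R2 ← R2 − 8/21·R3.
R4 ← R4 − 32/7·R3.
Row 4 reduces to 0 = 1, a contradiction. The system is inconsistent.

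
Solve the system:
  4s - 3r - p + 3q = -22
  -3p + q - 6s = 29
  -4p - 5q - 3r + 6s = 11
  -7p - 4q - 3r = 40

Row-reduce:
R1 ← R1 / (-1).
R2 ← R2 + 3·R1.
R3 ← R3 + 4·R1.
R4 ← R4 + 7·R1.
R2 ← R2 / (-8).
R1 ← R1 + 3·R2.
R3 ← R3 + 17·R2.
R4 ← R4 + 25·R2.
R3 ← R3 / (-81/8).
R1 ← R1 + 3/8·R3.
R2 ← R2 + 9/8·R3.
R4 ← R4 + 81/8·R3.
Rank is 3 with 4 unknowns, leaving s free.

infinitely many solutions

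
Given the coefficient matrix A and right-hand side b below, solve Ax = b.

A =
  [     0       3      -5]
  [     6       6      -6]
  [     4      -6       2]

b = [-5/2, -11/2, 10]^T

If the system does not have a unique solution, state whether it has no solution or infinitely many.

x_1 = 1/4, x_2 = -5/3, x_3 = -1/2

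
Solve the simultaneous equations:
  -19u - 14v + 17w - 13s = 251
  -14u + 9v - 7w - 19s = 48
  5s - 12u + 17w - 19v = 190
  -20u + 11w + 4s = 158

u = -5, v = -2, w = 6, s = -2

Row-reduce the augmented matrix:
R1 ← R1 / (-19).
R2 ← R2 + 14·R1.
R3 ← R3 + 12·R1.
R4 ← R4 + 20·R1.
R2 ← R2 / (367/19).
R1 ← R1 − 14/19·R2.
R3 ← R3 + 193/19·R2.
R4 ← R4 − 280/19·R2.
R3 ← R3 / (-1470/367).
R1 ← R1 + 55/367·R3.
R2 ← R2 + 371/367·R3.
R4 ← R4 − 2937/367·R3.
R4 ← R4 / (2027/49).
R1 ← R1 − 36/49·R4.
R2 ← R2 + 18/7·R4.
R3 ← R3 + 101/49·R4.
Reading off the reduced rows gives u = -5, v = -2, w = 6, s = -2.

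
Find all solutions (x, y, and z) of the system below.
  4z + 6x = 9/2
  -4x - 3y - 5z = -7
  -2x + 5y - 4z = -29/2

Row-reduce the augmented matrix:
R1 ← R1 / (6).
R2 ← R2 + 4·R1.
R3 ← R3 + 2·R1.
R2 ← R2 / (-3).
R3 ← R3 − 5·R2.
R3 ← R3 / (-59/9).
R1 ← R1 − 2/3·R3.
R2 ← R2 − 7/9·R3.
Reading off the reduced rows gives x = -5/4, y = -1, z = 3.

x = -5/4, y = -1, z = 3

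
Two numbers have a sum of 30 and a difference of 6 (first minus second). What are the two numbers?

first number: 18, second number: 12

Let x = first number, y = second number.
  x + y = 30
  x - y = 6
Row-reduce the augmented matrix:
R2 ← R2 − 1·R1.
R2 ← R2 / (-2).
R1 ← R1 − 1·R2.
Reading off the reduced rows gives x = 18, y = 12.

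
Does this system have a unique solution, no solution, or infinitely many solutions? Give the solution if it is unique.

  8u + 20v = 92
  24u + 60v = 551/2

Row-reduce:
R1 ← R1 / (8).
R2 ← R2 − 24·R1.
Row 2 reduces to 0 = -1/2, a contradiction. The system is inconsistent.

no solution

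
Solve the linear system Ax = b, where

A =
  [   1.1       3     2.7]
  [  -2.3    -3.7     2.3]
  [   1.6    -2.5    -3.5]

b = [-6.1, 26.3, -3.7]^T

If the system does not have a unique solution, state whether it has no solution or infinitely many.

x_1 = -2, x_2 = -4, x_3 = 3

Row-reduce the augmented matrix:
R1 ← R1 / (11/10).
R2 ← R2 + 23/10·R1.
R3 ← R3 − 8/5·R1.
R2 ← R2 / (283/110).
R1 ← R1 − 30/11·R2.
R3 ← R3 + 151/22·R2.
R3 ← R3 / (38969/2830).
R1 ← R1 + 1689/283·R3.
R2 ← R2 − 874/283·R3.
Reading off the reduced rows gives x_1 = -2, x_2 = -4, x_3 = 3.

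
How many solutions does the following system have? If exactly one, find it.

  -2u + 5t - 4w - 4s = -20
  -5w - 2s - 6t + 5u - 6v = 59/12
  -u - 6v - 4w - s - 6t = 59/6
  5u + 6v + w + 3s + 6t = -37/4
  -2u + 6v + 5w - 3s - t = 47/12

u = -1/2, v = 2/3, w = 1/4, s = 5/3, t = -8/3

Row-reduce the augmented matrix:
R1 ← R1 / (-2).
R2 ← R2 − 5·R1.
R3 ← R3 + 1·R1.
R4 ← R4 − 5·R1.
R5 ← R5 + 2·R1.
R2 ← R2 / (-6).
R3 ← R3 + 6·R2.
R4 ← R4 − 6·R2.
R5 ← R5 − 6·R2.
R3 ← R3 / (13).
R1 ← R1 − 2·R3.
R2 ← R2 − 5/2·R3.
R4 ← R4 + 24·R3.
R5 ← R5 + 6·R3.
R4 ← R4 / (5).
R2 ← R2 + 1/2·R4.
R3 ← R3 − 1·R4.
R5 ← R5 + 5·R4.
R5 ← R5 / (-237/26).
R1 ← R1 + 5/26·R5.
R2 ← R2 − 239/156·R5.
R3 ← R3 + 8/13·R5.
R4 ← R4 + 7/13·R5.
Reading off the reduced rows gives u = -1/2, v = 2/3, w = 1/4, s = 5/3, t = -8/3.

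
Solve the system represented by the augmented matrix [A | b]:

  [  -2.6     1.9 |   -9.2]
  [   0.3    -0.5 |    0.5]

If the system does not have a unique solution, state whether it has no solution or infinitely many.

x_1 = 5, x_2 = 2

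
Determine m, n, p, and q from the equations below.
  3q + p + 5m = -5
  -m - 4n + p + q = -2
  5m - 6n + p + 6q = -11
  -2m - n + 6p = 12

m = -5/2, n = 2, p = 3/2, q = 2

Row-reduce the augmented matrix:
R1 ← R1 / (5).
R2 ← R2 + 1·R1.
R3 ← R3 − 5·R1.
R4 ← R4 + 2·R1.
R2 ← R2 / (-4).
R3 ← R3 + 6·R2.
R4 ← R4 + 1·R2.
R3 ← R3 / (-9/5).
R1 ← R1 − 1/5·R3.
R2 ← R2 + 3/10·R3.
R4 ← R4 − 61/10·R3.
R4 ← R4 / (17/6).
R1 ← R1 − 2/3·R4.
R2 ← R2 + 1/2·R4.
R3 ← R3 + 1/3·R4.
Reading off the reduced rows gives m = -5/2, n = 2, p = 3/2, q = 2.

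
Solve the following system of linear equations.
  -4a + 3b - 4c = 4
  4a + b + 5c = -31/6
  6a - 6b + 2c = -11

a = -3, b = -2/3, c = 3/2

Row-reduce the augmented matrix:
R1 ← R1 / (-4).
R2 ← R2 − 4·R1.
R3 ← R3 − 6·R1.
R2 ← R2 / (4).
R1 ← R1 + 3/4·R2.
R3 ← R3 + 3/2·R2.
R3 ← R3 / (-29/8).
R1 ← R1 − 19/16·R3.
R2 ← R2 − 1/4·R3.
Reading off the reduced rows gives a = -3, b = -2/3, c = 3/2.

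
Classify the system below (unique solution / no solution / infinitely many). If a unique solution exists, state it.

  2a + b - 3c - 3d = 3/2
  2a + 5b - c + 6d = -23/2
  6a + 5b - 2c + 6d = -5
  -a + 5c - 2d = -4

a = 3/2, b = -3, c = -1/2, d = 0

Row-reduce the augmented matrix:
R1 ← R1 / (2).
R2 ← R2 − 2·R1.
R3 ← R3 − 6·R1.
R4 ← R4 + 1·R1.
R2 ← R2 / (4).
R1 ← R1 − 1/2·R2.
R3 ← R3 − 2·R2.
R4 ← R4 − 1/2·R2.
R3 ← R3 / (6).
R1 ← R1 + 7/4·R3.
R2 ← R2 − 1/2·R3.
R4 ← R4 − 13/4·R3.
R4 ← R4 / (-165/16).
R1 ← R1 − 7/16·R4.
R2 ← R2 − 11/8·R4.
R3 ← R3 − 7/4·R4.
Reading off the reduced rows gives a = 3/2, b = -3, c = -1/2, d = 0.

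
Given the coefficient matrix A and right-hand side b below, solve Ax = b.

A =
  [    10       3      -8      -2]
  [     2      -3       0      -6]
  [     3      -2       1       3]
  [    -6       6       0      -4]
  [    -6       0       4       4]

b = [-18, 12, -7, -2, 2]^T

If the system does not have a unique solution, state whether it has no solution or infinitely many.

Row-reduce:
R1 ← R1 / (10).
R2 ← R2 − 2·R1.
R3 ← R3 − 3·R1.
R4 ← R4 + 6·R1.
R5 ← R5 + 6·R1.
R2 ← R2 / (-18/5).
R1 ← R1 − 3/10·R2.
R3 ← R3 + 29/10·R2.
R4 ← R4 − 39/5·R2.
R5 ← R5 − 9/5·R2.
R3 ← R3 / (19/9).
R1 ← R1 + 2/3·R3.
R2 ← R2 + 4/9·R3.
R4 ← R4 + 4/3·R3.
R4 ← R4 / (-232/19).
R1 ← R1 − 36/19·R4.
R2 ← R2 − 62/19·R4.
R3 ← R3 − 73/19·R4.
Row 5 reduces to 0 = -1, a contradiction. The system is inconsistent.

no solution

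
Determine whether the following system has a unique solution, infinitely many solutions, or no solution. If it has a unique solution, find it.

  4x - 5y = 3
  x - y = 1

x = 2, y = 1

From equation 2: x = 1 + y.
Substitute into equation 1 and solve: y = 1.
Then x = 2.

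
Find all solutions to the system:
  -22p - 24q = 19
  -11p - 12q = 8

Row-reduce:
R1 ← R1 / (-22).
R2 ← R2 + 11·R1.
Row 2 reduces to 0 = -3/2, a contradiction. The system is inconsistent.

no solution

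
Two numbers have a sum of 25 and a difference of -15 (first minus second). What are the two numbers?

first number: 5, second number: 20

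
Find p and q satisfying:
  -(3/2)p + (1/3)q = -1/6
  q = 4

p = 1, q = 4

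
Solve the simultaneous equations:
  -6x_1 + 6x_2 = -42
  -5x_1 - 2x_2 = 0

x_1 = 2, x_2 = -5

Row-reduce the augmented matrix:
R1 ← R1 / (-6).
R2 ← R2 + 5·R1.
R2 ← R2 / (-7).
R1 ← R1 + 1·R2.
Reading off the reduced rows gives x_1 = 2, x_2 = -5.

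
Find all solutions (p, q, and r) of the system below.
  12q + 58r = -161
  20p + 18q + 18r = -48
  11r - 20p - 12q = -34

no solution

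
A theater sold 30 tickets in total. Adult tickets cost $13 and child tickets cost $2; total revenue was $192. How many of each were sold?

Let a = adult tickets, c = child tickets.
  a + c = 30
  13a + 2c = 192
From equation 1: a = 30 − c.
Substitute into equation 2 and solve: c = 18.
Then a = 12.

adult tickets: 12, child tickets: 18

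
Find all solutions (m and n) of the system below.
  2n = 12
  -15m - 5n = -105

Row-reduce the augmented matrix:
Swap R1 and R2.
R1 ← R1 / (-15).
R2 ← R2 / (2).
R1 ← R1 − 1/3·R2.
Reading off the reduced rows gives m = 5, n = 6.

m = 5, n = 6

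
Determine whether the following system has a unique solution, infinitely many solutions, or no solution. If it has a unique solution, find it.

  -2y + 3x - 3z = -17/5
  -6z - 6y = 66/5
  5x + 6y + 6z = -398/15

x = -8/3, y = -2, z = -1/5

Row-reduce the augmented matrix:
R1 ← R1 / (3).
R3 ← R3 − 5·R1.
R2 ← R2 / (-6).
R1 ← R1 + 2/3·R2.
R3 ← R3 − 28/3·R2.
R3 ← R3 / (5/3).
R1 ← R1 + 1/3·R3.
R2 ← R2 − 1·R3.
Reading off the reduced rows gives x = -8/3, y = -2, z = -1/5.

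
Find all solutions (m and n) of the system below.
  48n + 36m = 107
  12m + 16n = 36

Row-reduce:
R1 ← R1 / (36).
R2 ← R2 − 12·R1.
Row 2 reduces to 0 = 1/3, a contradiction. The system is inconsistent.

no solution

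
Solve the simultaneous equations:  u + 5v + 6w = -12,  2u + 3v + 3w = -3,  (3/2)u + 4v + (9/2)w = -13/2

Row-reduce:
R2 ← R2 − 2·R1.
R3 ← R3 − 3/2·R1.
R2 ← R2 / (-7).
R1 ← R1 − 5·R2.
R3 ← R3 + 7/2·R2.
Row 3 reduces to 0 = 1, a contradiction. The system is inconsistent.

no solution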